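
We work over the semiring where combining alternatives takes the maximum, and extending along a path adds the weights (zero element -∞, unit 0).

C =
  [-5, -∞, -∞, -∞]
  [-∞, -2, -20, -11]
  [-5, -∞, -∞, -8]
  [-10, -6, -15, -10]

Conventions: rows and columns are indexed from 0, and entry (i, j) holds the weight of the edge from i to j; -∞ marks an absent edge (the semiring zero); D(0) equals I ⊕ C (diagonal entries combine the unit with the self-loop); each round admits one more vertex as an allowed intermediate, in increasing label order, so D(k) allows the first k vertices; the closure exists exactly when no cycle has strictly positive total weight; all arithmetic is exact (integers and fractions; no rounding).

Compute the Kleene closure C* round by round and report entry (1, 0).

D(0):
  [0, -∞, -∞, -∞]
  [-∞, 0, -20, -11]
  [-5, -∞, 0, -8]
  [-10, -6, -15, 0]
D(1):
  [0, -∞, -∞, -∞]
  [-∞, 0, -20, -11]
  [-5, -∞, 0, -8]
  [-10, -6, -15, 0]
D(2):
  [0, -∞, -∞, -∞]
  [-∞, 0, -20, -11]
  [-5, -∞, 0, -8]
  [-10, -6, -15, 0]
D(3):
  [0, -∞, -∞, -∞]
  [-25, 0, -20, -11]
  [-5, -∞, 0, -8]
  [-10, -6, -15, 0]
D(4):
  [0, -∞, -∞, -∞]
  [-21, 0, -20, -11]
  [-5, -14, 0, -8]
  [-10, -6, -15, 0]
Answer: C*[1][0] = -21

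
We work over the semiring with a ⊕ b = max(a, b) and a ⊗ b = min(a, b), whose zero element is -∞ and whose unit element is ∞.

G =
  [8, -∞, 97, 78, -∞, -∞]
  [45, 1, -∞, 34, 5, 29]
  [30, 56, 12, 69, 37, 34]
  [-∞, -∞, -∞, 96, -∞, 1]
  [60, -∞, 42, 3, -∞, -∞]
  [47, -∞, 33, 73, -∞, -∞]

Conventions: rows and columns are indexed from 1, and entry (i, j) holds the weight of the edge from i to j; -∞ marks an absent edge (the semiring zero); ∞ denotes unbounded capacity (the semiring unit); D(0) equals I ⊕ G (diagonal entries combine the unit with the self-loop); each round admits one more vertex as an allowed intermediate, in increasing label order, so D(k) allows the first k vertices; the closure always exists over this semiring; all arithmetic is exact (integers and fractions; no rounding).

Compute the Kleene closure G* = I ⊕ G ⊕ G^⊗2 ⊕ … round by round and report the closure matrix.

D(0):
  [∞, -∞, 97, 78, -∞, -∞]
  [45, ∞, -∞, 34, 5, 29]
  [30, 56, ∞, 69, 37, 34]
  [-∞, -∞, -∞, ∞, -∞, 1]
  [60, -∞, 42, 3, ∞, -∞]
  [47, -∞, 33, 73, -∞, ∞]
D(1):
  [∞, -∞, 97, 78, -∞, -∞]
  [45, ∞, 45, 45, 5, 29]
  [30, 56, ∞, 69, 37, 34]
  [-∞, -∞, -∞, ∞, -∞, 1]
  [60, -∞, 60, 60, ∞, -∞]
  [47, -∞, 47, 73, -∞, ∞]
D(2):
  [∞, -∞, 97, 78, -∞, -∞]
  [45, ∞, 45, 45, 5, 29]
  [45, 56, ∞, 69, 37, 34]
  [-∞, -∞, -∞, ∞, -∞, 1]
  [60, -∞, 60, 60, ∞, -∞]
  [47, -∞, 47, 73, -∞, ∞]
D(3):
  [∞, 56, 97, 78, 37, 34]
  [45, ∞, 45, 45, 37, 34]
  [45, 56, ∞, 69, 37, 34]
  [-∞, -∞, -∞, ∞, -∞, 1]
  [60, 56, 60, 60, ∞, 34]
  [47, 47, 47, 73, 37, ∞]
D(4):
  [∞, 56, 97, 78, 37, 34]
  [45, ∞, 45, 45, 37, 34]
  [45, 56, ∞, 69, 37, 34]
  [-∞, -∞, -∞, ∞, -∞, 1]
  [60, 56, 60, 60, ∞, 34]
  [47, 47, 47, 73, 37, ∞]
D(5):
  [∞, 56, 97, 78, 37, 34]
  [45, ∞, 45, 45, 37, 34]
  [45, 56, ∞, 69, 37, 34]
  [-∞, -∞, -∞, ∞, -∞, 1]
  [60, 56, 60, 60, ∞, 34]
  [47, 47, 47, 73, 37, ∞]
D(6):
  [∞, 56, 97, 78, 37, 34]
  [45, ∞, 45, 45, 37, 34]
  [45, 56, ∞, 69, 37, 34]
  [1, 1, 1, ∞, 1, 1]
  [60, 56, 60, 60, ∞, 34]
  [47, 47, 47, 73, 37, ∞]
Answer: G* = [[∞, 56, 97, 78, 37, 34], [45, ∞, 45, 45, 37, 34], [45, 56, ∞, 69, 37, 34], [1, 1, 1, ∞, 1, 1], [60, 56, 60, 60, ∞, 34], [47, 47, 47, 73, 37, ∞]]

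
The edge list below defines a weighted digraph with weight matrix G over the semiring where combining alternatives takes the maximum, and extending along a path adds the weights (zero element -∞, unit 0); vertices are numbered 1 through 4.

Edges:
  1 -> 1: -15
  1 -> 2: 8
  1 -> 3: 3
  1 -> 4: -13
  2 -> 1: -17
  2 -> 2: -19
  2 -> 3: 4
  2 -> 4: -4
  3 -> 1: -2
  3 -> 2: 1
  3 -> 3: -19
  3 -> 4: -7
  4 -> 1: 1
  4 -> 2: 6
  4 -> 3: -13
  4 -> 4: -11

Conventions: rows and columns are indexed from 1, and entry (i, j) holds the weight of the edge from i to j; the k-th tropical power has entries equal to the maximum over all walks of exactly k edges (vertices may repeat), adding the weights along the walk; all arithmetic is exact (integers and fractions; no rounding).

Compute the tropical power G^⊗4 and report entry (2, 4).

G^⊗2:
  [1, 4, 12, 4]
  [2, 5, -14, -3]
  [-6, 6, 5, -3]
  [-10, 9, 10, 2]
G^⊗3:
  [10, 13, 8, 5]
  [-2, 10, 9, 1]
  [3, 6, 10, 2]
  [8, 11, 13, 5]
G^⊗4:
  [6, 18, 17, 9]
  [7, 10, 14, 6]
  [8, 11, 10, 3]
  [11, 16, 15, 7]
Key observation: the optimum is the walk 2->3->1->2->4, with weight 4 + (-2) + 8 + (-4) = 6.
Optimal value attained by: walk 2->3->1->2->4.
Answer: (G^⊗4)[2][4] = 6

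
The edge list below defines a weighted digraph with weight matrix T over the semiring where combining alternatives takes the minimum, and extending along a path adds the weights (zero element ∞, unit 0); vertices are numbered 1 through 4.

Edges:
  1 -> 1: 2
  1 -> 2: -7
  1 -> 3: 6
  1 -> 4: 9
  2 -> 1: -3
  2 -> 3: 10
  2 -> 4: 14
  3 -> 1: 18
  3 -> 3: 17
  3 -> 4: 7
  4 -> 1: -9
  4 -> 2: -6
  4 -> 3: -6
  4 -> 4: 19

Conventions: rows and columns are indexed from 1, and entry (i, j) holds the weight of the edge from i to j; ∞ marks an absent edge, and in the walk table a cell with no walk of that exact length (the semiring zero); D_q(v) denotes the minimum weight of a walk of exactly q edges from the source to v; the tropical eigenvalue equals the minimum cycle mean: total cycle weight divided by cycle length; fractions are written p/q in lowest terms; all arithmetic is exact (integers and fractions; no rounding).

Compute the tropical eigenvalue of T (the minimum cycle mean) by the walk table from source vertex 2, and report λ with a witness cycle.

q=0: [∞, 0, ∞, ∞]
q=1: [-3, ∞, 10, 14]
q=2: [-1, -10, 3, 6]
q=3: [-13, -8, 0, 4]
q=4: [-11, -20, -7, -4]
Optimal cycle mean attained by: cycle 1->2->1, total (-7) + (-3), length 2.
Answer: λ = -5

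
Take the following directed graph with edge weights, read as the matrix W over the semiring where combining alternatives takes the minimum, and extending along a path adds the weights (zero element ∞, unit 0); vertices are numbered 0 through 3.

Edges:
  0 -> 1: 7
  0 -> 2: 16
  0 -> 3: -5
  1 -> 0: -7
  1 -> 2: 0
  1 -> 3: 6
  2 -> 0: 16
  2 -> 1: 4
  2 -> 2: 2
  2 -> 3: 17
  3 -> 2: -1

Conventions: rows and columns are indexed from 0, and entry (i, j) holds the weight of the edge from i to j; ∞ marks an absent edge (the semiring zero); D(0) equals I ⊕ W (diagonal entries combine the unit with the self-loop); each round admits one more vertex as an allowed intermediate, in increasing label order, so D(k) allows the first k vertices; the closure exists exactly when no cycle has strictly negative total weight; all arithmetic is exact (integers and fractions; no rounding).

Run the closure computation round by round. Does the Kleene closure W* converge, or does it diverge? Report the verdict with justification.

D(0):
  [0, 7, 16, -5]
  [-7, 0, 0, 6]
  [16, 4, 0, 17]
  [∞, ∞, -1, 0]
D(1):
  [0, 7, 16, -5]
  [-7, 0, 0, -12]
  [16, 4, 0, 11]
  [∞, ∞, -1, 0]
D(2):
  [0, 7, 7, -5]
  [-7, 0, 0, -12]
  [-3, 4, 0, -8]
  [∞, ∞, -1, 0]
Detection: at round 3, diagonal entry (3, 3) turns strictly negative.
Key observation: the cycle 3->2->1->0->3 has total weight (-1) + 4 + (-7) + (-5), which is strictly negative.
Answer: DIVERGES — negative cycle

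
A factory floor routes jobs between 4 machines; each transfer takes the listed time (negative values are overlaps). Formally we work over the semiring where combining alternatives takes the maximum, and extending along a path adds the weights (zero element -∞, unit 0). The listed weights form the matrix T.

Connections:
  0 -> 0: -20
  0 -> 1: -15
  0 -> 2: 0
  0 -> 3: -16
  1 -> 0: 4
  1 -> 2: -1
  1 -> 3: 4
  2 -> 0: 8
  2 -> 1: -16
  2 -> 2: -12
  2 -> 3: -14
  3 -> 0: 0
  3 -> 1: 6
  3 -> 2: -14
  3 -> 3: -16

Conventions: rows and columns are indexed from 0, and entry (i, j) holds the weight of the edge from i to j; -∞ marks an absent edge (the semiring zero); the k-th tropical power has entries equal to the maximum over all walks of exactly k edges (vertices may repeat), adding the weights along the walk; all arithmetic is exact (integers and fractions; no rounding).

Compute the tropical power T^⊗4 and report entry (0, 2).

T^⊗2:
  [8, -10, -12, -11]
  [7, 10, 4, -12]
  [-4, -7, 8, -8]
  [10, -10, 5, 10]
T^⊗3:
  [-4, -5, 8, -6]
  [14, -6, 9, 14]
  [16, -2, -4, -3]
  [13, 16, 10, -6]
T^⊗4:
  [16, 0, -4, -1]
  [17, 20, 14, -2]
  [4, 3, 16, 2]
  [20, 0, 15, 20]
Key observation: the optimum is the walk 0->2->0->2->2, with weight 0 + 8 + 0 + (-12) = -4.
Optimal value attained by: walk 0->2->0->2->2.
Answer: (T^⊗4)[0][2] = -4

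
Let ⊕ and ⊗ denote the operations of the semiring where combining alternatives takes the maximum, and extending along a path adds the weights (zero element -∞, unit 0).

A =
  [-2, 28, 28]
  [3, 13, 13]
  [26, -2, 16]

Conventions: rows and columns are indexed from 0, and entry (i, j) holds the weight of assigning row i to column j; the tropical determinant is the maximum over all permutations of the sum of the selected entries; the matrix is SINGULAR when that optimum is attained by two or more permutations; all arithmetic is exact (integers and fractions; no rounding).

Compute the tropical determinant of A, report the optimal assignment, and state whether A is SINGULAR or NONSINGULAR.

σ = (0, 1, 2): (-2) + 13 + 16 = 27
σ = (0, 2, 1): (-2) + 13 + (-2) = 9
σ = (1, 0, 2): 28 + 3 + 16 = 47
σ = (1, 2, 0): 28 + 13 + 26 = 67
σ = (2, 0, 1): 28 + 3 + (-2) = 29
σ = (2, 1, 0): 28 + 13 + 26 = 67
Optimal value attained by: σ = (1, 2, 0).
Answer: det⊕(A) = 67; verdict: SINGULAR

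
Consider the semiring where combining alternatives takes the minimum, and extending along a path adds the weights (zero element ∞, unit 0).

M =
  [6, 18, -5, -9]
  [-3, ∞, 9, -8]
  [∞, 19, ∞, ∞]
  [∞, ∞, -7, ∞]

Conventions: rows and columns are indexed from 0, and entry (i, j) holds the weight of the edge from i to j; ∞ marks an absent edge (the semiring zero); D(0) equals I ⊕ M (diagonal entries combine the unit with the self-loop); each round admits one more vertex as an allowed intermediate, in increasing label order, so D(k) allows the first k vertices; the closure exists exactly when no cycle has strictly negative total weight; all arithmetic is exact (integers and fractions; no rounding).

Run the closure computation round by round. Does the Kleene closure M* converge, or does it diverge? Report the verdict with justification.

D(0):
  [0, 18, -5, -9]
  [-3, 0, 9, -8]
  [∞, 19, 0, ∞]
  [∞, ∞, -7, 0]
D(1):
  [0, 18, -5, -9]
  [-3, 0, -8, -12]
  [∞, 19, 0, ∞]
  [∞, ∞, -7, 0]
D(2):
  [0, 18, -5, -9]
  [-3, 0, -8, -12]
  [16, 19, 0, 7]
  [∞, ∞, -7, 0]
D(3):
  [0, 14, -5, -9]
  [-3, 0, -8, -12]
  [16, 19, 0, 7]
  [9, 12, -7, 0]
D(4):
  [0, 3, -16, -9]
  [-3, 0, -19, -12]
  [16, 19, 0, 7]
  [9, 12, -7, 0]
Key observation: every diagonal entry stays at the unit through all rounds, so no improving cycle exists.
Answer: CONVERGES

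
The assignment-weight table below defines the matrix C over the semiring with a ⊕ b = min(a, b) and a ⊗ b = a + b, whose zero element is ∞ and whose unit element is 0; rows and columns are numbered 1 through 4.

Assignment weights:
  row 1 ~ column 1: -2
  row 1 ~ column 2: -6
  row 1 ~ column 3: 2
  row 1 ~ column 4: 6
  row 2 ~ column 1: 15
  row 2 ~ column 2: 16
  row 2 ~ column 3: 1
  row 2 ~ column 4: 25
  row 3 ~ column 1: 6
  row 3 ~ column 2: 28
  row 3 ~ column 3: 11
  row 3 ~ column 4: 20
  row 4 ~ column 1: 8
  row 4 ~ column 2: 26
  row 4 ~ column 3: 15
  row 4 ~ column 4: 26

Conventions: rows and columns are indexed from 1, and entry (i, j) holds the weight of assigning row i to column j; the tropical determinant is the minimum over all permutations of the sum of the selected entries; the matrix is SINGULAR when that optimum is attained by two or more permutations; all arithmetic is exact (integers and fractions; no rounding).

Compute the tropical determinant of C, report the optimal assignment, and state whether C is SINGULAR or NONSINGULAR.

σ = (1, 2, 3, 4): (-2) + 16 + 11 + 26 = 51
σ = (1, 2, 4, 3): (-2) + 16 + 20 + 15 = 49
σ = (1, 3, 2, 4): (-2) + 1 + 28 + 26 = 53
σ = (1, 3, 4, 2): (-2) + 1 + 20 + 26 = 45
σ = (1, 4, 2, 3): (-2) + 25 + 28 + 15 = 66
σ = (1, 4, 3, 2): (-2) + 25 + 11 + 26 = 60
σ = (2, 1, 3, 4): (-6) + 15 + 11 + 26 = 46
σ = (2, 1, 4, 3): (-6) + 15 + 20 + 15 = 44
σ = (2, 3, 1, 4): (-6) + 1 + 6 + 26 = 27
σ = (2, 3, 4, 1): (-6) + 1 + 20 + 8 = 23
σ = (2, 4, 1, 3): (-6) + 25 + 6 + 15 = 40
σ = (2, 4, 3, 1): (-6) + 25 + 11 + 8 = 38
σ = (3, 1, 2, 4): 2 + 15 + 28 + 26 = 71
σ = (3, 1, 4, 2): 2 + 15 + 20 + 26 = 63
σ = (3, 2, 1, 4): 2 + 16 + 6 + 26 = 50
σ = (3, 2, 4, 1): 2 + 16 + 20 + 8 = 46
σ = (3, 4, 1, 2): 2 + 25 + 6 + 26 = 59
σ = (3, 4, 2, 1): 2 + 25 + 28 + 8 = 63
σ = (4, 1, 2, 3): 6 + 15 + 28 + 15 = 64
σ = (4, 1, 3, 2): 6 + 15 + 11 + 26 = 58
σ = (4, 2, 1, 3): 6 + 16 + 6 + 15 = 43
σ = (4, 2, 3, 1): 6 + 16 + 11 + 8 = 41
σ = (4, 3, 1, 2): 6 + 1 + 6 + 26 = 39
σ = (4, 3, 2, 1): 6 + 1 + 28 + 8 = 43
Optimal value attained by: σ = (2, 3, 4, 1).
Answer: det⊕(C) = 23; verdict: NONSINGULAR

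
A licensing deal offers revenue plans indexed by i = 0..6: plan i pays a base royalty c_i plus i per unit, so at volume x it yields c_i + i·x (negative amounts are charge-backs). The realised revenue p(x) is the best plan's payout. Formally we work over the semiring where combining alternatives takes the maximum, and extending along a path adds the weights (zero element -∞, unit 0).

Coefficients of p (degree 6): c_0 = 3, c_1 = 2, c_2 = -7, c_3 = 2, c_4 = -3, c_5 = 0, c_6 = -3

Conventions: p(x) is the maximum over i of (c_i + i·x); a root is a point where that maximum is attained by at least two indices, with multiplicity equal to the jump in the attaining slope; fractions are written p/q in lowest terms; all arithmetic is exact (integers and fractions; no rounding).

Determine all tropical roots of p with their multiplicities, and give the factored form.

hull edge (i=0, c=3) to (i=3, c=2): slope -1/3, span 3
hull edge (i=3, c=2) to (i=5, c=0): slope -1, span 2
hull edge (i=5, c=0) to (i=6, c=-3): slope -3, span 1
Factored form: p(x) = -3 ⊗ (x ⊕ 1/3) ⊗ (x ⊕ 1/3) ⊗ (x ⊕ 1/3) ⊗ (x ⊕ 1) ⊗ (x ⊕ 1) ⊗ (x ⊕ 3)
Answer: roots = 1/3 (mult 3), 1 (mult 2), 3 (mult 1)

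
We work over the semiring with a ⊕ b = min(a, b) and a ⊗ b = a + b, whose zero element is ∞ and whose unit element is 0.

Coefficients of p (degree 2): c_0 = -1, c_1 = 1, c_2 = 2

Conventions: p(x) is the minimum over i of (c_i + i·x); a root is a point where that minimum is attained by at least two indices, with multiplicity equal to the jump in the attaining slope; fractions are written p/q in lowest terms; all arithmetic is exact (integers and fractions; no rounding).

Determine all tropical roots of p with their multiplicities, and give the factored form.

hull edge (i=0, c=-1) to (i=2, c=2): slope 3/2, span 2
Factored form: p(x) = 2 ⊗ (x ⊕ (-3/2)) ⊗ (x ⊕ (-3/2))
Answer: roots = -3/2 (mult 2)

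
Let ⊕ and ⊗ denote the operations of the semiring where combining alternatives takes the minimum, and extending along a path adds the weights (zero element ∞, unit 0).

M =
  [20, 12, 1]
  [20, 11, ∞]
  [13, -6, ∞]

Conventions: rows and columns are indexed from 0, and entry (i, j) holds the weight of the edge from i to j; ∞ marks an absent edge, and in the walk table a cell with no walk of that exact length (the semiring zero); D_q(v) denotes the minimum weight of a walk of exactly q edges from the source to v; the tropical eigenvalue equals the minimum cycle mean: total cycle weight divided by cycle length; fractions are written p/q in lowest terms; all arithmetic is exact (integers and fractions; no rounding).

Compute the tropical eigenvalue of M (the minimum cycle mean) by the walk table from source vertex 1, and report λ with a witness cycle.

q=0: [∞, 0, ∞]
q=1: [20, 11, ∞]
q=2: [31, 22, 21]
q=3: [34, 15, 32]
Optimal cycle mean attained by: cycle 0->2->1->0, total 1 + (-6) + 20, length 3.
Answer: λ = 5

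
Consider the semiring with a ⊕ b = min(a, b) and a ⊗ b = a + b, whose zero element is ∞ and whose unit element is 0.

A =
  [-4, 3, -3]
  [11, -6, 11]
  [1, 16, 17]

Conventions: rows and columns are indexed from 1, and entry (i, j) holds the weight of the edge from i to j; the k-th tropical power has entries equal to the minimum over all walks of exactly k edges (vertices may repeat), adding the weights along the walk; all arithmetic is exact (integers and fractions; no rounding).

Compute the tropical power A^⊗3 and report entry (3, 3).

A^⊗2:
  [-8, -3, -7]
  [5, -12, 5]
  [-3, 4, -2]
A^⊗3:
  [-12, -9, -11]
  [-1, -18, -1]
  [-7, -2, -6]
Key observation: the optimum is the walk 3->1->1->3, with weight 1 + (-4) + (-3) = -6.
Optimal value attained by: walk 3->1->1->3.
Answer: (A^⊗3)[3][3] = -6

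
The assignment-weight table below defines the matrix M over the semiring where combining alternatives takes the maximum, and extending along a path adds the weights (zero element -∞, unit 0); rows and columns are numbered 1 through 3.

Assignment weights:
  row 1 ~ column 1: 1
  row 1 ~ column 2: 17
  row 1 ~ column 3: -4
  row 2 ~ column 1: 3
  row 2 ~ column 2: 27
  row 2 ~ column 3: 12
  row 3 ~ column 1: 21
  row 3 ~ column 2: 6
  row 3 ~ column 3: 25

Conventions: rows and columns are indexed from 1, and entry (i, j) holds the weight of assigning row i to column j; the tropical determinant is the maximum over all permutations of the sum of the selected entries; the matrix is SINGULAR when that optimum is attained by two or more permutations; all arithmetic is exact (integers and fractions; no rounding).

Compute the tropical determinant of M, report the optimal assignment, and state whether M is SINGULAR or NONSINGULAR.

σ = (1, 2, 3): 1 + 27 + 25 = 53
σ = (1, 3, 2): 1 + 12 + 6 = 19
σ = (2, 1, 3): 17 + 3 + 25 = 45
σ = (2, 3, 1): 17 + 12 + 21 = 50
σ = (3, 1, 2): (-4) + 3 + 6 = 5
σ = (3, 2, 1): (-4) + 27 + 21 = 44
Optimal value attained by: σ = (1, 2, 3).
Answer: det⊕(M) = 53; verdict: NONSINGULAR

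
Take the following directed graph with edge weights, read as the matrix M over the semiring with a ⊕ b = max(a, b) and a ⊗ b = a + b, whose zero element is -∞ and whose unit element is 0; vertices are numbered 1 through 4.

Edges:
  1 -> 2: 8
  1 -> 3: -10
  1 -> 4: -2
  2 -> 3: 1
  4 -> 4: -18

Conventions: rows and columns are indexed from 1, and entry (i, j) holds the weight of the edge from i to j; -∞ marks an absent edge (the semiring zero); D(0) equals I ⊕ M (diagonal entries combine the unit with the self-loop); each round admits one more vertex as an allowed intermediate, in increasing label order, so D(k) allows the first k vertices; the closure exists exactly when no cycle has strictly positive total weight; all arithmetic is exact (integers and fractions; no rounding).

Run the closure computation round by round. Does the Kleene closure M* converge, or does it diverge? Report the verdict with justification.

D(0):
  [0, 8, -10, -2]
  [-∞, 0, 1, -∞]
  [-∞, -∞, 0, -∞]
  [-∞, -∞, -∞, 0]
D(1):
  [0, 8, -10, -2]
  [-∞, 0, 1, -∞]
  [-∞, -∞, 0, -∞]
  [-∞, -∞, -∞, 0]
D(2):
  [0, 8, 9, -2]
  [-∞, 0, 1, -∞]
  [-∞, -∞, 0, -∞]
  [-∞, -∞, -∞, 0]
D(3):
  [0, 8, 9, -2]
  [-∞, 0, 1, -∞]
  [-∞, -∞, 0, -∞]
  [-∞, -∞, -∞, 0]
D(4):
  [0, 8, 9, -2]
  [-∞, 0, 1, -∞]
  [-∞, -∞, 0, -∞]
  [-∞, -∞, -∞, 0]
Key observation: every diagonal entry stays at the unit through all rounds, so no improving cycle exists.
Answer: CONVERGES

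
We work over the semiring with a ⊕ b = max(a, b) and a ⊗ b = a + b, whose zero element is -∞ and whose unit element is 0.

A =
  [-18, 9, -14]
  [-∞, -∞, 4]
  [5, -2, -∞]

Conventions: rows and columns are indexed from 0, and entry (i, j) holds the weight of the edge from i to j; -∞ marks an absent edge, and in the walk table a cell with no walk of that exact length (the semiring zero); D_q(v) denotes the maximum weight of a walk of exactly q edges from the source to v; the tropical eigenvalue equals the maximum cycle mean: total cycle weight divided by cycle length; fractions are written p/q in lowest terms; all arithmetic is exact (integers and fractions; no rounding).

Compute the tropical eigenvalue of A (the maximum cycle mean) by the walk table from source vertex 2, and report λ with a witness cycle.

q=0: [-∞, -∞, 0]
q=1: [5, -2, -∞]
q=2: [-13, 14, 2]
q=3: [7, 0, 18]
Optimal cycle mean attained by: cycle 0->1->2->0, total 9 + 4 + 5, length 3.
Answer: λ = 6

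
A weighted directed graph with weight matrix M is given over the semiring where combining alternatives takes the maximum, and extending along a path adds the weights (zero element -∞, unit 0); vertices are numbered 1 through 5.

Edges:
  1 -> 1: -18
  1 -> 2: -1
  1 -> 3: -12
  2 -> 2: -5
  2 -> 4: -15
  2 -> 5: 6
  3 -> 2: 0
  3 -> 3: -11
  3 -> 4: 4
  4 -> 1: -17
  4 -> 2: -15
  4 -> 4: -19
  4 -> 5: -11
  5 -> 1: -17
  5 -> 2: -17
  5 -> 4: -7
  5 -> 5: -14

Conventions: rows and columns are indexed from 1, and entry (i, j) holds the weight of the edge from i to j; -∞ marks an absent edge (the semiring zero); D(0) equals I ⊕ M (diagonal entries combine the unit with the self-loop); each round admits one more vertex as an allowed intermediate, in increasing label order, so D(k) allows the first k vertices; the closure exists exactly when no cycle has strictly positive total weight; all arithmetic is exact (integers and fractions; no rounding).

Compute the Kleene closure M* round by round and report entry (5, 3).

D(0):
  [0, -1, -12, -∞, -∞]
  [-∞, 0, -∞, -15, 6]
  [-∞, 0, 0, 4, -∞]
  [-17, -15, -∞, 0, -11]
  [-17, -17, -∞, -7, 0]
D(1):
  [0, -1, -12, -∞, -∞]
  [-∞, 0, -∞, -15, 6]
  [-∞, 0, 0, 4, -∞]
  [-17, -15, -29, 0, -11]
  [-17, -17, -29, -7, 0]
D(2):
  [0, -1, -12, -16, 5]
  [-∞, 0, -∞, -15, 6]
  [-∞, 0, 0, 4, 6]
  [-17, -15, -29, 0, -9]
  [-17, -17, -29, -7, 0]
D(3):
  [0, -1, -12, -8, 5]
  [-∞, 0, -∞, -15, 6]
  [-∞, 0, 0, 4, 6]
  [-17, -15, -29, 0, -9]
  [-17, -17, -29, -7, 0]
D(4):
  [0, -1, -12, -8, 5]
  [-32, 0, -44, -15, 6]
  [-13, 0, 0, 4, 6]
  [-17, -15, -29, 0, -9]
  [-17, -17, -29, -7, 0]
D(5):
  [0, -1, -12, -2, 5]
  [-11, 0, -23, -1, 6]
  [-11, 0, 0, 4, 6]
  [-17, -15, -29, 0, -9]
  [-17, -17, -29, -7, 0]
Answer: M*[5][3] = -29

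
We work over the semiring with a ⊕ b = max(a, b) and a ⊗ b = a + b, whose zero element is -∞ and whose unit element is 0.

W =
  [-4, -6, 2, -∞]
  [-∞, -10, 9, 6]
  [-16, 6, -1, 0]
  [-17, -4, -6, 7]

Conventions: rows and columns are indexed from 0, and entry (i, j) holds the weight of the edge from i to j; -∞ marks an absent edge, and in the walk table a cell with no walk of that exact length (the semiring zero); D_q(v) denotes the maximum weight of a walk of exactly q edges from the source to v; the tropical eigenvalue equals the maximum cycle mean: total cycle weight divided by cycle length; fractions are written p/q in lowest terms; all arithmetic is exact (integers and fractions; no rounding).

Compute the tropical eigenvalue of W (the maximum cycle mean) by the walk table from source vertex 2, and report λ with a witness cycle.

q=0: [-∞, -∞, 0, -∞]
q=1: [-16, 6, -1, 0]
q=2: [-17, 5, 15, 12]
q=3: [-1, 21, 14, 19]
q=4: [2, 20, 30, 27]
Optimal cycle mean attained by: cycle 1->2->1, total 9 + 6, length 2.
Answer: λ = 15/2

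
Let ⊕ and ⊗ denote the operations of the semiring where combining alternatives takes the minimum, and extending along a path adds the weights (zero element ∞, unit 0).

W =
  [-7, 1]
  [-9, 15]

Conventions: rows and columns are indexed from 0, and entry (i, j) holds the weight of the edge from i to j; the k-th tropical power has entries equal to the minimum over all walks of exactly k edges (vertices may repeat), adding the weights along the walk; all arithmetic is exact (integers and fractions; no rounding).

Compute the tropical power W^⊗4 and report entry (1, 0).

W^⊗2:
  [-14, -6]
  [-16, -8]
W^⊗3:
  [-21, -13]
  [-23, -15]
W^⊗4:
  [-28, -20]
  [-30, -22]
Key observation: the optimum is the walk 1->0->0->0->0, with weight (-9) + (-7) + (-7) + (-7) = -30.
Optimal value attained by: walk 1->0->0->0->0.
Answer: (W^⊗4)[1][0] = -30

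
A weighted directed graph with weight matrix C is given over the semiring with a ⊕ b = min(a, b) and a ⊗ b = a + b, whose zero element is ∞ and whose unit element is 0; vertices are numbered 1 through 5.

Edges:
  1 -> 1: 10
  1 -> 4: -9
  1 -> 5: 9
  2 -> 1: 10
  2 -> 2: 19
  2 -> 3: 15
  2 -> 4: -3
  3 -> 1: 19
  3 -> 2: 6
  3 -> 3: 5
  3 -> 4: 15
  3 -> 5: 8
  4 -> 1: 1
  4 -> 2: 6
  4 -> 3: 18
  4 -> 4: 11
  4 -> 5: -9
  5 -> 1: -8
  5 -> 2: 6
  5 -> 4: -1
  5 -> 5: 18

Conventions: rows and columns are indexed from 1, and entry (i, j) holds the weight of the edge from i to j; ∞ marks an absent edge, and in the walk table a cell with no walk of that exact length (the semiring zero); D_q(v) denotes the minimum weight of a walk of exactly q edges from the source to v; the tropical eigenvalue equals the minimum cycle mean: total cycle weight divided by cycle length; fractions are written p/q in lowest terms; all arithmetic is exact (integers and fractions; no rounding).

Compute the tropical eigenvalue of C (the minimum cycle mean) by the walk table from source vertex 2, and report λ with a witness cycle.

q=0: [∞, 0, ∞, ∞, ∞]
q=1: [10, 19, 15, -3, ∞]
q=2: [-2, 3, 15, 1, -12]
q=3: [-20, -6, 18, -13, -8]
q=4: [-16, -7, 5, -29, -22]
q=5: [-30, -23, -11, -25, -38]
Optimal cycle mean attained by: cycle 1->4->5->1, total (-9) + (-9) + (-8), length 3.
Answer: λ = -26/3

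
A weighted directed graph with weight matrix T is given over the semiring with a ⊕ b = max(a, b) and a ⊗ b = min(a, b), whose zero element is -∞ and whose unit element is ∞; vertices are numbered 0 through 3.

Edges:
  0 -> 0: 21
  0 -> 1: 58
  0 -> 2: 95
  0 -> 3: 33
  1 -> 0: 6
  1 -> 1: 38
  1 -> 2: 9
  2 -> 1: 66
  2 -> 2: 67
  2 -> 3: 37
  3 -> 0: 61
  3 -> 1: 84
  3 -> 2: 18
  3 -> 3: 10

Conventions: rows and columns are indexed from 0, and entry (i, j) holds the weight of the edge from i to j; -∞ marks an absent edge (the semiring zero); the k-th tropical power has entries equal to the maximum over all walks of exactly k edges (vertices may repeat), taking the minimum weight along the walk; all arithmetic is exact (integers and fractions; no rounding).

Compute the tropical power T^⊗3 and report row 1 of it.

T^⊗2:
  [33, 66, 67, 37]
  [6, 38, 9, 9]
  [37, 66, 67, 37]
  [21, 58, 61, 33]
T^⊗3:
  [37, 66, 67, 37]
  [9, 38, 9, 9]
  [37, 66, 67, 37]
  [33, 61, 61, 37]
Answer: row 1 of T^⊗3 = [9, 38, 9, 9]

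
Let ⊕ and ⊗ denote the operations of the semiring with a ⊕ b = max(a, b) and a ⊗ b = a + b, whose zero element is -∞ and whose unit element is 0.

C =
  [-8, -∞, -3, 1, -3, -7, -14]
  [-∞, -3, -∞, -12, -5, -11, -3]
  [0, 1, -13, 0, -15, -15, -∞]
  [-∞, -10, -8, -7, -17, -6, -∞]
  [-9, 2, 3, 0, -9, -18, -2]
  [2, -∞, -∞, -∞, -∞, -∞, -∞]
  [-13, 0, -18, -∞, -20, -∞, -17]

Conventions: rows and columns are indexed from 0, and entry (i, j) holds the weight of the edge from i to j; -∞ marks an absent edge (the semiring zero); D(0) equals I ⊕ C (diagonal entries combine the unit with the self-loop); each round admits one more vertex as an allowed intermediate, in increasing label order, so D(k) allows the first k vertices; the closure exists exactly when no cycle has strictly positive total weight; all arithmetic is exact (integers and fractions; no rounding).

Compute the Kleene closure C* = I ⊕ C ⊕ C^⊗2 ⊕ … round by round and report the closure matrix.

D(0):
  [0, -∞, -3, 1, -3, -7, -14]
  [-∞, 0, -∞, -12, -5, -11, -3]
  [0, 1, 0, 0, -15, -15, -∞]
  [-∞, -10, -8, 0, -17, -6, -∞]
  [-9, 2, 3, 0, 0, -18, -2]
  [2, -∞, -∞, -∞, -∞, 0, -∞]
  [-13, 0, -18, -∞, -20, -∞, 0]
D(1):
  [0, -∞, -3, 1, -3, -7, -14]
  [-∞, 0, -∞, -12, -5, -11, -3]
  [0, 1, 0, 1, -3, -7, -14]
  [-∞, -10, -8, 0, -17, -6, -∞]
  [-9, 2, 3, 0, 0, -16, -2]
  [2, -∞, -1, 3, -1, 0, -12]
  [-13, 0, -16, -12, -16, -20, 0]
D(2):
  [0, -∞, -3, 1, -3, -7, -14]
  [-∞, 0, -∞, -12, -5, -11, -3]
  [0, 1, 0, 1, -3, -7, -2]
  [-∞, -10, -8, 0, -15, -6, -13]
  [-9, 2, 3, 0, 0, -9, -1]
  [2, -∞, -1, 3, -1, 0, -12]
  [-13, 0, -16, -12, -5, -11, 0]
D(3):
  [0, -2, -3, 1, -3, -7, -5]
  [-∞, 0, -∞, -12, -5, -11, -3]
  [0, 1, 0, 1, -3, -7, -2]
  [-8, -7, -8, 0, -11, -6, -10]
  [3, 4, 3, 4, 0, -4, 1]
  [2, 0, -1, 3, -1, 0, -3]
  [-13, 0, -16, -12, -5, -11, 0]
D(4):
  [0, -2, -3, 1, -3, -5, -5]
  [-20, 0, -20, -12, -5, -11, -3]
  [0, 1, 0, 1, -3, -5, -2]
  [-8, -7, -8, 0, -11, -6, -10]
  [3, 4, 3, 4, 0, -2, 1]
  [2, 0, -1, 3, -1, 0, -3]
  [-13, 0, -16, -12, -5, -11, 0]
D(5):
  [0, 1, 0, 1, -3, -5, -2]
  [-2, 0, -2, -1, -5, -7, -3]
  [0, 1, 0, 1, -3, -5, -2]
  [-8, -7, -8, 0, -11, -6, -10]
  [3, 4, 3, 4, 0, -2, 1]
  [2, 3, 2, 3, -1, 0, 0]
  [-2, 0, -2, -1, -5, -7, 0]
D(6):
  [0, 1, 0, 1, -3, -5, -2]
  [-2, 0, -2, -1, -5, -7, -3]
  [0, 1, 0, 1, -3, -5, -2]
  [-4, -3, -4, 0, -7, -6, -6]
  [3, 4, 3, 4, 0, -2, 1]
  [2, 3, 2, 3, -1, 0, 0]
  [-2, 0, -2, -1, -5, -7, 0]
D(7):
  [0, 1, 0, 1, -3, -5, -2]
  [-2, 0, -2, -1, -5, -7, -3]
  [0, 1, 0, 1, -3, -5, -2]
  [-4, -3, -4, 0, -7, -6, -6]
  [3, 4, 3, 4, 0, -2, 1]
  [2, 3, 2, 3, -1, 0, 0]
  [-2, 0, -2, -1, -5, -7, 0]
Answer: C* = [[0, 1, 0, 1, -3, -5, -2], [-2, 0, -2, -1, -5, -7, -3], [0, 1, 0, 1, -3, -5, -2], [-4, -3, -4, 0, -7, -6, -6], [3, 4, 3, 4, 0, -2, 1], [2, 3, 2, 3, -1, 0, 0], [-2, 0, -2, -1, -5, -7, 0]]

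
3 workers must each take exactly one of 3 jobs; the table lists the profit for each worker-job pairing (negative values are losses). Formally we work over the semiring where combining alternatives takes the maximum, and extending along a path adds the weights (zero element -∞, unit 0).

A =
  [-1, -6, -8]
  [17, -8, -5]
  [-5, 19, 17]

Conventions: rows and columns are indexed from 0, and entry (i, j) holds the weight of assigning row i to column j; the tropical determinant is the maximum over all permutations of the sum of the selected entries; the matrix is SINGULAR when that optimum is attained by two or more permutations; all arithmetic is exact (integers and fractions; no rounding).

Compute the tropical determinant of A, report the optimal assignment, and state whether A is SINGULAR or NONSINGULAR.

σ = (0, 1, 2): (-1) + (-8) + 17 = 8
σ = (0, 2, 1): (-1) + (-5) + 19 = 13
σ = (1, 0, 2): (-6) + 17 + 17 = 28
σ = (1, 2, 0): (-6) + (-5) + (-5) = -16
σ = (2, 0, 1): (-8) + 17 + 19 = 28
σ = (2, 1, 0): (-8) + (-8) + (-5) = -21
Optimal value attained by: σ = (1, 0, 2).
Answer: det⊕(A) = 28; verdict: SINGULAR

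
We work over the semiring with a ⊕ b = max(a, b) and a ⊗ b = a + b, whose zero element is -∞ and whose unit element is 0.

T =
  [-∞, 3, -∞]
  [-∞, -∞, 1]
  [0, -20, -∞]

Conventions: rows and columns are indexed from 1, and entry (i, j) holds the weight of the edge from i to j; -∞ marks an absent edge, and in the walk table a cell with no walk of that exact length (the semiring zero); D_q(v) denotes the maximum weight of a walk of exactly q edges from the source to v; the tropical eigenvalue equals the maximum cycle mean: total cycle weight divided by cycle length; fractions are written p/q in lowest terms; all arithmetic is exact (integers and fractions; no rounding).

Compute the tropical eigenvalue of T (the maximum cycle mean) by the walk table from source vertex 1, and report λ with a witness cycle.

q=0: [0, -∞, -∞]
q=1: [-∞, 3, -∞]
q=2: [-∞, -∞, 4]
q=3: [4, -16, -∞]
Optimal cycle mean attained by: cycle 1->2->3->1, total 3 + 1 + 0, length 3.
Answer: λ = 4/3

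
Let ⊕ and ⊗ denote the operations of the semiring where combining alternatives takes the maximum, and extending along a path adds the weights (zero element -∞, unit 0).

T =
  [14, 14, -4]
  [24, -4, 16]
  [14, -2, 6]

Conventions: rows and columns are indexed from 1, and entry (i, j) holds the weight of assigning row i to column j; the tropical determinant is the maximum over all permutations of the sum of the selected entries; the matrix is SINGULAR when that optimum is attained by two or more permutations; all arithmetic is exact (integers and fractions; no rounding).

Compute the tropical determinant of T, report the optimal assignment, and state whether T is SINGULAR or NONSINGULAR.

σ = (1, 2, 3): 14 + (-4) + 6 = 16
σ = (1, 3, 2): 14 + 16 + (-2) = 28
σ = (2, 1, 3): 14 + 24 + 6 = 44
σ = (2, 3, 1): 14 + 16 + 14 = 44
σ = (3, 1, 2): (-4) + 24 + (-2) = 18
σ = (3, 2, 1): (-4) + (-4) + 14 = 6
Optimal value attained by: σ = (2, 1, 3).
Answer: det⊕(T) = 44; verdict: SINGULAR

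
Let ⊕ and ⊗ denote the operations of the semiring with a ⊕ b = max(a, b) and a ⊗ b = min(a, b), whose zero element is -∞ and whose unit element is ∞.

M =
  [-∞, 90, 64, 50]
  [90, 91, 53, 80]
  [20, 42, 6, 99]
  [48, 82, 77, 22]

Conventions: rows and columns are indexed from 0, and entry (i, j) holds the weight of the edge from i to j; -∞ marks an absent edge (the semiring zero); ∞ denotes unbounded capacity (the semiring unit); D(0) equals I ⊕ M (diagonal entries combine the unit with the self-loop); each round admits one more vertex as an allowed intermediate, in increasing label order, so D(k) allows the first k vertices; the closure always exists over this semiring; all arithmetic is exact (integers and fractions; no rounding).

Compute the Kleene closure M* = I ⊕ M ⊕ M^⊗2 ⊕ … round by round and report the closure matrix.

D(0):
  [∞, 90, 64, 50]
  [90, ∞, 53, 80]
  [20, 42, ∞, 99]
  [48, 82, 77, ∞]
D(1):
  [∞, 90, 64, 50]
  [90, ∞, 64, 80]
  [20, 42, ∞, 99]
  [48, 82, 77, ∞]
D(2):
  [∞, 90, 64, 80]
  [90, ∞, 64, 80]
  [42, 42, ∞, 99]
  [82, 82, 77, ∞]
D(3):
  [∞, 90, 64, 80]
  [90, ∞, 64, 80]
  [42, 42, ∞, 99]
  [82, 82, 77, ∞]
D(4):
  [∞, 90, 77, 80]
  [90, ∞, 77, 80]
  [82, 82, ∞, 99]
  [82, 82, 77, ∞]
Answer: M* = [[∞, 90, 77, 80], [90, ∞, 77, 80], [82, 82, ∞, 99], [82, 82, 77, ∞]]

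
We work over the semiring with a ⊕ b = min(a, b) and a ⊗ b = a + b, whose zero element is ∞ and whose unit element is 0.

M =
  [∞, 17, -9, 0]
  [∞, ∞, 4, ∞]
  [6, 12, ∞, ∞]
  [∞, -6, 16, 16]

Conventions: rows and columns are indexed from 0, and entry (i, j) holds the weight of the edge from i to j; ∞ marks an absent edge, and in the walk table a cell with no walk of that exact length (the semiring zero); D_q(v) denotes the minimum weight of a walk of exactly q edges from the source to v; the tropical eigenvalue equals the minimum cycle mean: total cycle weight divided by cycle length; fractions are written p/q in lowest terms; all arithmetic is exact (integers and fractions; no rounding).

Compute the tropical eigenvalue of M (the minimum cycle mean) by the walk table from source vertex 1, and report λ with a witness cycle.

q=0: [∞, 0, ∞, ∞]
q=1: [∞, ∞, 4, ∞]
q=2: [10, 16, ∞, ∞]
q=3: [∞, 27, 1, 10]
q=4: [7, 4, 26, 26]
Optimal cycle mean attained by: cycle 0->2->0, total (-9) + 6, length 2.
Answer: λ = -3/2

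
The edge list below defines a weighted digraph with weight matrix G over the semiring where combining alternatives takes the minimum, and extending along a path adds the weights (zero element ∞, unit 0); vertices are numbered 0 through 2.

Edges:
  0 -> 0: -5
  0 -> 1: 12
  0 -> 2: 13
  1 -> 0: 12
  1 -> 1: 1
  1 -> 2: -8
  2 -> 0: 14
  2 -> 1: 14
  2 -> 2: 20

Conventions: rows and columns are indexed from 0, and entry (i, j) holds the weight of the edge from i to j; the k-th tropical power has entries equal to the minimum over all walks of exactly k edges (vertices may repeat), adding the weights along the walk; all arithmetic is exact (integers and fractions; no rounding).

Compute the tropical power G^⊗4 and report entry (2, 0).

G^⊗2:
  [-10, 7, 4]
  [6, 2, -7]
  [9, 15, 6]
G^⊗3:
  [-15, 2, -1]
  [1, 3, -6]
  [4, 16, 7]
G^⊗4:
  [-20, -3, -6]
  [-4, 4, -5]
  [-1, 16, 8]
Key observation: the optimum is the walk 2->0->0->0->0, with weight 14 + (-5) + (-5) + (-5) = -1.
Optimal value attained by: walk 2->0->0->0->0.
Answer: (G^⊗4)[2][0] = -1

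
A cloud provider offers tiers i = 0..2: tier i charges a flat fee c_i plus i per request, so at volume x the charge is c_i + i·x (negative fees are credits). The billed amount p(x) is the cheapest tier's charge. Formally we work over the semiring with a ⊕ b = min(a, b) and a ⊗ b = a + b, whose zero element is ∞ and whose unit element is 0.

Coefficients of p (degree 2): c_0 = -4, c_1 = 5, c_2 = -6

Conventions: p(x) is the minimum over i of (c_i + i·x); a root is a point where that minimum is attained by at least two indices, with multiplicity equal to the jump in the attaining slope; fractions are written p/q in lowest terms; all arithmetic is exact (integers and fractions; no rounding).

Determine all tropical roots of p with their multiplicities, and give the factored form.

hull edge (i=0, c=-4) to (i=2, c=-6): slope -1, span 2
Factored form: p(x) = -6 ⊗ (x ⊕ 1) ⊗ (x ⊕ 1)
Answer: roots = 1 (mult 2)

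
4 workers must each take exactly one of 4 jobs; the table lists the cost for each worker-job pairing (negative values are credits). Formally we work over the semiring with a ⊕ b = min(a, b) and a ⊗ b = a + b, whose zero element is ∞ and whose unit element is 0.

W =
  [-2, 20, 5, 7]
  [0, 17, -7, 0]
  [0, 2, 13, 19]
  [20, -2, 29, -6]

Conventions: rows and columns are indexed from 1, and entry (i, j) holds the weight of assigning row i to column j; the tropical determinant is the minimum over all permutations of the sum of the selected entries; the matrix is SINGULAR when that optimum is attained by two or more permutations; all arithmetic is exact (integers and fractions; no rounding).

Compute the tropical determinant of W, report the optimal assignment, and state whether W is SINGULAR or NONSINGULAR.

σ = (1, 2, 3, 4): (-2) + 17 + 13 + (-6) = 22
σ = (1, 2, 4, 3): (-2) + 17 + 19 + 29 = 63
σ = (1, 3, 2, 4): (-2) + (-7) + 2 + (-6) = -13
σ = (1, 3, 4, 2): (-2) + (-7) + 19 + (-2) = 8
σ = (1, 4, 2, 3): (-2) + 0 + 2 + 29 = 29
σ = (1, 4, 3, 2): (-2) + 0 + 13 + (-2) = 9
σ = (2, 1, 3, 4): 20 + 0 + 13 + (-6) = 27
σ = (2, 1, 4, 3): 20 + 0 + 19 + 29 = 68
σ = (2, 3, 1, 4): 20 + (-7) + 0 + (-6) = 7
σ = (2, 3, 4, 1): 20 + (-7) + 19 + 20 = 52
σ = (2, 4, 1, 3): 20 + 0 + 0 + 29 = 49
σ = (2, 4, 3, 1): 20 + 0 + 13 + 20 = 53
σ = (3, 1, 2, 4): 5 + 0 + 2 + (-6) = 1
σ = (3, 1, 4, 2): 5 + 0 + 19 + (-2) = 22
σ = (3, 2, 1, 4): 5 + 17 + 0 + (-6) = 16
σ = (3, 2, 4, 1): 5 + 17 + 19 + 20 = 61
σ = (3, 4, 1, 2): 5 + 0 + 0 + (-2) = 3
σ = (3, 4, 2, 1): 5 + 0 + 2 + 20 = 27
σ = (4, 1, 2, 3): 7 + 0 + 2 + 29 = 38
σ = (4, 1, 3, 2): 7 + 0 + 13 + (-2) = 18
σ = (4, 2, 1, 3): 7 + 17 + 0 + 29 = 53
σ = (4, 2, 3, 1): 7 + 17 + 13 + 20 = 57
σ = (4, 3, 1, 2): 7 + (-7) + 0 + (-2) = -2
σ = (4, 3, 2, 1): 7 + (-7) + 2 + 20 = 22
Optimal value attained by: σ = (1, 3, 2, 4).
Answer: det⊕(W) = -13; verdict: NONSINGULAR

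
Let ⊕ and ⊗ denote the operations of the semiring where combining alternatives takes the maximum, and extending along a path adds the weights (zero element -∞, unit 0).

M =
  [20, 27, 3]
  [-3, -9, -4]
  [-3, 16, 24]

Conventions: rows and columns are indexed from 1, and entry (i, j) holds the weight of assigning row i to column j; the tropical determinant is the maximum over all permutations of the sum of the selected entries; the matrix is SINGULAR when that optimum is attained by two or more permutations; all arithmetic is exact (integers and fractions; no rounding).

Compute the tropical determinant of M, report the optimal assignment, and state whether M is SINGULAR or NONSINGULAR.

σ = (1, 2, 3): 20 + (-9) + 24 = 35
σ = (1, 3, 2): 20 + (-4) + 16 = 32
σ = (2, 1, 3): 27 + (-3) + 24 = 48
σ = (2, 3, 1): 27 + (-4) + (-3) = 20
σ = (3, 1, 2): 3 + (-3) + 16 = 16
σ = (3, 2, 1): 3 + (-9) + (-3) = -9
Optimal value attained by: σ = (2, 1, 3).
Answer: det⊕(M) = 48; verdict: NONSINGULAR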